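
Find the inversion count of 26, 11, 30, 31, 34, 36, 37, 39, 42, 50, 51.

1

Sweep left to right; for each value list the smaller values that follow it:
26 → 11 → 1
11 → none → 0
30 → none → 0
31 → none → 0
34 → none → 0
36 → none → 0
37 → none → 0
39 → none → 0
42 → none → 0
50 → none → 0
51 → none → 0
Sum: 1 + 0 + 0 + 0 + 0 + 0 + 0 + 0 + 0 + 0 + 0 = 1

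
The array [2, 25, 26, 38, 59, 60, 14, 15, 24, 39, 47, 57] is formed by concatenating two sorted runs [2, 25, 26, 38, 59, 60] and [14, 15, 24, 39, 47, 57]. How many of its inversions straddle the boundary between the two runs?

Split inversions: 21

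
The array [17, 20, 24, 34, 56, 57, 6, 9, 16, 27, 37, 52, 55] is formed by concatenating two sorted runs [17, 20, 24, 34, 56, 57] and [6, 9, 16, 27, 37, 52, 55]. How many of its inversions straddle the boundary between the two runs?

27 split inversions

Take each right-half value and tally the left-half values above it:
r = 6: 17, 20, 24, 34, 56, 57 → 6
r = 9: 17, 20, 24, 34, 56, 57 → 6
r = 16: 17, 20, 24, 34, 56, 57 → 6
r = 27: 34, 56, 57 → 3
r = 37: 56, 57 → 2
r = 52: 56, 57 → 2
r = 55: 56, 57 → 2
Cross-inversions: 6 + 6 + 6 + 3 + 2 + 2 + 2 = 27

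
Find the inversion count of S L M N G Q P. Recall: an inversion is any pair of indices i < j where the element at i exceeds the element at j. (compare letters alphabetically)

10 out-of-order pairs

Count, for each position, how many later elements it exceeds:
S: 6
L: 1
M: 1
N: 1
G: 0
Q: 1
P: 0
Sum: 6 + 1 + 1 + 1 + 0 + 1 + 0 = 10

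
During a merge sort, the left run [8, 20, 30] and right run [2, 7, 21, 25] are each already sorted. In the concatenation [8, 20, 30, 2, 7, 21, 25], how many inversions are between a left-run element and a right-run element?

Count, for every r in R, how many entries of L exceed r:
r = 2: 8, 20, 30 → 3
r = 7: 8, 20, 30 → 3
r = 21: 30 → 1
r = 25: 30 → 1
Cross-inversions: 3 + 3 + 1 + 1 = 8

Split inversions: 8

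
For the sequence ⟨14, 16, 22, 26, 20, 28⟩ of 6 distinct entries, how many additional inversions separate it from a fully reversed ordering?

13 inversions short

Maximum inversions for 6 distinct elements is C(6, 2) = 6·5/2 = 15.
Current inversions — for each element, count later smaller elements:
14: 0
16: 0
22: 1
26: 1
20: 0
28: 0
Current total: 0 + 0 + 1 + 1 + 0 + 0 = 2
Shortfall: 15 − 2 = 13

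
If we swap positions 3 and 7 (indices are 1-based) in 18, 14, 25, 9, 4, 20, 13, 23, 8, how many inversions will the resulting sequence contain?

Positions 3 and 7 hold 25 and 13; after swapping, the array is [18, 14, 13, 9, 4, 20, 25, 23, 8].
Count, for each position, how many later elements it exceeds:
18: 5
14: 4
13: 3
9: 2
4: 0
20: 1
25: 2
23: 1
8: 0
Sum: 5 + 4 + 3 + 2 + 0 + 1 + 2 + 1 + 0 = 18

Inversions: 18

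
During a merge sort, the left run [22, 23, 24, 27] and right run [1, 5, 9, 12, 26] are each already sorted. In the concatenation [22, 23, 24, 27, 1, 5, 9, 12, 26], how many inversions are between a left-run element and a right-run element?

There are 17 split inversions.

For each element r of the right run, count left-run elements greater than r:
r = 1: 22, 23, 24, 27 → 4
r = 5: 22, 23, 24, 27 → 4
r = 9: 22, 23, 24, 27 → 4
r = 12: 22, 23, 24, 27 → 4
r = 26: 27 → 1
Cross-inversions: 4 + 4 + 4 + 4 + 1 = 17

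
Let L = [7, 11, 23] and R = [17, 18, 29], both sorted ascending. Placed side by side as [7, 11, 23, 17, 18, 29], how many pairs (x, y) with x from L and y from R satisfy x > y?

2

Take each right-half value and tally the left-half values above it:
r = 17: 23 → 1
r = 18: 23 → 1
r = 29: none → 0
Cross-inversions: 1 + 1 + 0 = 2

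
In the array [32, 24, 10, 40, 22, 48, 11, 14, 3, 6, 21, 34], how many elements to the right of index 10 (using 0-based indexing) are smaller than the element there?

The element at index 10 is 21.
Elements after it: 34
None of them are smaller than 21.

0 such elements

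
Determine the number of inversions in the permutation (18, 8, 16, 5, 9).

7 out-of-order pairs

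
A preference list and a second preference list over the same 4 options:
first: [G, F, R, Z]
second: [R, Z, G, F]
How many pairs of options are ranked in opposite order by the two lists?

Assign each item its position (1..4) in the first ordering, then rewrite the second ordering as that position sequence:
positions: G→1, F→2, R→3, Z→4
second ordering as positions: [3, 4, 1, 2]
Discordant pairs = inversions in this position sequence.
3: 1, 2 → 2
4: 1, 2 → 2
1: 0
2: 0
Total: 2 + 2 + 0 + 0 = 4

4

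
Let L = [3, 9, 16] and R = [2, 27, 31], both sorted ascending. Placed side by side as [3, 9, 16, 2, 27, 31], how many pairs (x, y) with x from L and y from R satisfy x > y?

There are 3 cross-inversions.

Count, for every r in R, how many entries of L exceed r:
r = 2: 3, 9, 16 → 3
r = 27: none → 0
r = 31: none → 0
Cross-inversions: 3 + 0 + 0 = 3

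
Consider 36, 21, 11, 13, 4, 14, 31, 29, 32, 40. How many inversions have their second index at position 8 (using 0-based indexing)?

1

The element at index 8 is 32.
Elements before it: 36, 21, 11, 13, 4, 14, 31, 29
Those larger than 32: 36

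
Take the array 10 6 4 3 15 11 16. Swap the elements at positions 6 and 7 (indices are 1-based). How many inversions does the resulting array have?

Positions 6 and 7 hold 11 and 16; after swapping, the array is [10, 6, 4, 3, 15, 16, 11].
For each element, count later entries that are smaller:
10: 3
6: 2
4: 1
3: 0
15: 1
16: 1
11: 0
Sum: 3 + 2 + 1 + 0 + 1 + 1 + 0 = 8

8 inversions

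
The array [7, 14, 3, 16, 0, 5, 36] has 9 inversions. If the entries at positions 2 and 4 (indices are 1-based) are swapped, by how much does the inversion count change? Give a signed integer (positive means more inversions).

+1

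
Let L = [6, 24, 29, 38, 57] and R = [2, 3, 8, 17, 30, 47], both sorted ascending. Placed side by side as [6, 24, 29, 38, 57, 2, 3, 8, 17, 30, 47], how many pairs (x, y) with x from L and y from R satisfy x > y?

Count, for every r in R, how many entries of L exceed r:
r = 2: 6, 24, 29, 38, 57 → 5
r = 3: 6, 24, 29, 38, 57 → 5
r = 8: 24, 29, 38, 57 → 4
r = 17: 24, 29, 38, 57 → 4
r = 30: 38, 57 → 2
r = 47: 57 → 1
Cross-inversions: 5 + 5 + 4 + 4 + 2 + 1 = 21

21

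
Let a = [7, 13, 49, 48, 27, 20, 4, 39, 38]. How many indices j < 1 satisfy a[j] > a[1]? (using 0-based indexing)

0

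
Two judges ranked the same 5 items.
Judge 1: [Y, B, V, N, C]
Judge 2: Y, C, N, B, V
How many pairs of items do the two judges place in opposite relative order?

5

Assign each item its position (1..5) in the first ordering, then rewrite the second ordering as that position sequence:
positions: Y→1, B→2, V→3, N→4, C→5
second ordering as positions: [1, 5, 4, 2, 3]
Discordant pairs = inversions in this position sequence.
1: 0
5: 4, 2, 3 → 3
4: 2, 3 → 2
2: 0
3: 0
Total: 0 + 3 + 2 + 0 + 0 = 5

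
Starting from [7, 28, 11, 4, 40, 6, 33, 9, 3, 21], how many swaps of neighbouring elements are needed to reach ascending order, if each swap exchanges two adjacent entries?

Each adjacent swap fixes exactly one inversion, so the minimum swap count equals the number of inversions.
Count inversions — for each element, later elements that are smaller:
7: 4, 6, 3 → 3
28: 11, 4, 6, 9, 3, 21 → 6
11: 4, 6, 9, 3 → 4
4: 3 → 1
40: 6, 33, 9, 3, 21 → 5
6: 3 → 1
33: 9, 3, 21 → 3
9: 3 → 1
3: none → 0
21: none → 0
Total inversions: 3 + 6 + 4 + 1 + 5 + 1 + 3 + 1 + 0 + 0 = 24

24 adjacent swaps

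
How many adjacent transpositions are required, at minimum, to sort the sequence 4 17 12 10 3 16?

8 adjacent swaps

Minimum adjacent swaps = number of inversions (each swap of adjacent out-of-order elements removes one inversion and no swap can remove more).
Count inversions — for each element, later elements that are smaller:
4: 3 → 1
17: 12, 10, 3, 16 → 4
12: 10, 3 → 2
10: 3 → 1
3: none → 0
16: none → 0
Total inversions: 1 + 4 + 2 + 1 + 0 + 0 = 8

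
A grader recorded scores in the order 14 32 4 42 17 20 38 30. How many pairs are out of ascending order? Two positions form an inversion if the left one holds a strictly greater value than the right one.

10

Element-by-element contributions:
14 → 4 → 1
32 → 4, 17, 20, 30 → 4
4 → none → 0
42 → 17, 20, 38, 30 → 4
17 → none → 0
20 → none → 0
38 → 30 → 1
30 → none → 0
Sum: 1 + 4 + 0 + 4 + 0 + 0 + 1 + 0 = 10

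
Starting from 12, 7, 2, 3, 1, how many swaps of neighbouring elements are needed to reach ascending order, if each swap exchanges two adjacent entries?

9

Minimum adjacent swaps = number of inversions (each swap of adjacent out-of-order elements removes one inversion and no swap can remove more).
Count inversions — for each element, later elements that are smaller:
12: 7, 2, 3, 1 → 4
7: 2, 3, 1 → 3
2: 1 → 1
3: 1 → 1
1: none → 0
Total inversions: 4 + 3 + 1 + 1 + 0 = 9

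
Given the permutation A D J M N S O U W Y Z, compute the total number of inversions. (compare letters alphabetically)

1

Count, for each position, how many later elements it exceeds:
A: 0
D: 0
J: 0
M: 0
N: 0
S: 1
O: 0
U: 0
W: 0
Y: 0
Z: 0
Sum: 0 + 0 + 0 + 0 + 0 + 1 + 0 + 0 + 0 + 0 + 0 = 1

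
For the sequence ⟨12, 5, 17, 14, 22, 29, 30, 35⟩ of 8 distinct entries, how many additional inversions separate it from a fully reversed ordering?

26 inversions short

Maximum inversions for 8 distinct elements is C(8, 2) = 8·7/2 = 28.
Current inversions — for each element, count later smaller elements:
12: 1
5: 0
17: 1
14: 0
22: 0
29: 0
30: 0
35: 0
Current total: 1 + 0 + 1 + 0 + 0 + 0 + 0 + 0 = 2
Shortfall: 28 − 2 = 26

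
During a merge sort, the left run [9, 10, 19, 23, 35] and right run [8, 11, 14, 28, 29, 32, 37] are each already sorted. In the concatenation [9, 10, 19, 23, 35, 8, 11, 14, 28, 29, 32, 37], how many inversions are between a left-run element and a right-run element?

Count, for every r in R, how many entries of L exceed r:
r = 8: 9, 10, 19, 23, 35 → 5
r = 11: 19, 23, 35 → 3
r = 14: 19, 23, 35 → 3
r = 28: 35 → 1
r = 29: 35 → 1
r = 32: 35 → 1
r = 37: none → 0
Cross-inversions: 5 + 3 + 3 + 1 + 1 + 1 + 0 = 14

Split inversions: 14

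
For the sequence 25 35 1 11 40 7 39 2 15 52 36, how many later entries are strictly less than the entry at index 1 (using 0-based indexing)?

5 such elements

The element at index 1 is 35.
Elements after it: 1, 11, 40, 7, 39, 2, 15, 52, 36
Those smaller than 35: 1, 11, 7, 2, 15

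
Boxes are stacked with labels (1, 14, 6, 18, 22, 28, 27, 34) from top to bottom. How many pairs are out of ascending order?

2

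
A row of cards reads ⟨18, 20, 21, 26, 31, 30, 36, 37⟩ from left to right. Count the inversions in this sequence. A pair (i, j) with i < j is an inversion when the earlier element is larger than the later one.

1 out-of-order pair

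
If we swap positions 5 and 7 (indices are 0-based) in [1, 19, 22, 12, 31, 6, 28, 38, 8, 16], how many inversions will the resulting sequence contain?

21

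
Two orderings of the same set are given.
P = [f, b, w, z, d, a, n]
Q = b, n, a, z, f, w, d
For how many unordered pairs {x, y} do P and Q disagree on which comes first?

12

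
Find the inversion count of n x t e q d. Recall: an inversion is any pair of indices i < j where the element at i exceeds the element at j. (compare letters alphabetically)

11 out-of-order pairs

Listing every pair i<j with a[i]>a[j] (using 1-based positions):
(1,4): n > e
(1,6): n > d
(2,3): x > t
(2,4): x > e
(2,5): x > q
(2,6): x > d
(3,4): t > e
(3,5): t > q
(3,6): t > d
(4,6): e > d
(5,6): q > d
That's 11 pairs.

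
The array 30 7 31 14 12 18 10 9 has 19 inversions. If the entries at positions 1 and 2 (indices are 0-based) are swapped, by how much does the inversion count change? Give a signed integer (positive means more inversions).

Positions 1 and 2 hold 7 and 31; after swapping, the array is [30, 31, 7, 14, 12, 18, 10, 9].
For each element, count later entries that are smaller:
30: 6
31: 6
7: 0
14: 3
12: 2
18: 2
10: 1
9: 0
Sum: 6 + 6 + 0 + 3 + 2 + 2 + 1 + 0 = 20
Change: 20 − 19 = +1

+1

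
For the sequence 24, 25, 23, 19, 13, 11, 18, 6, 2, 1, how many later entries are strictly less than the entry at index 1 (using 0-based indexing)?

8 such elements

The element at index 1 is 25.
Elements after it: 23, 19, 13, 11, 18, 6, 2, 1
Those smaller than 25: 23, 19, 13, 11, 18, 6, 2, 1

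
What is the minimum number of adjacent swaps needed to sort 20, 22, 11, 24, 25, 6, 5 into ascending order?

13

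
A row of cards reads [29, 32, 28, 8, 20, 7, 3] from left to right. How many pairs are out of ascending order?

19 inversions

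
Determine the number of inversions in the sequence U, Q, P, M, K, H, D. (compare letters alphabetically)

21 out-of-order pairs

For each element, count later entries that are smaller:
U → Q, P, M, K, H, D → 6
Q → P, M, K, H, D → 5
P → M, K, H, D → 4
M → K, H, D → 3
K → H, D → 2
H → D → 1
D → none → 0
Sum: 6 + 5 + 4 + 3 + 2 + 1 + 0 = 21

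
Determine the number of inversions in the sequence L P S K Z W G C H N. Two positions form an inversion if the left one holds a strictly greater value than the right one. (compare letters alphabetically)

27 out-of-order pairs

Sweep left to right; for each value list the smaller values that follow it:
L: 4
P: 5
S: 5
K: 3
Z: 5
W: 4
G: 1
C: 0
H: 0
N: 0
Sum: 4 + 5 + 5 + 3 + 5 + 4 + 1 + 0 + 0 + 0 = 27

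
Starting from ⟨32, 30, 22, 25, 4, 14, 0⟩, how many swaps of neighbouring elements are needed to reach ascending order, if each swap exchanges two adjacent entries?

19 adjacent swaps

The minimum number of adjacent swaps to sort an array equals its inversion count, since every such swap removes exactly one inversion.
Count inversions — for each element, later elements that are smaller:
32: 30, 22, 25, 4, 14, 0 → 6
30: 22, 25, 4, 14, 0 → 5
22: 4, 14, 0 → 3
25: 4, 14, 0 → 3
4: 0 → 1
14: 0 → 1
0: none → 0
Total inversions: 6 + 5 + 3 + 3 + 1 + 1 + 0 = 19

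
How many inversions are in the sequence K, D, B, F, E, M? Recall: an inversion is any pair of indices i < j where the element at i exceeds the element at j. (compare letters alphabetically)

Out-of-order index pairs (1-indexed):
(1,2): K > D
(1,3): K > B
(1,4): K > F
(1,5): K > E
(2,3): D > B
(4,5): F > E
That's 6 pairs.

6 inversions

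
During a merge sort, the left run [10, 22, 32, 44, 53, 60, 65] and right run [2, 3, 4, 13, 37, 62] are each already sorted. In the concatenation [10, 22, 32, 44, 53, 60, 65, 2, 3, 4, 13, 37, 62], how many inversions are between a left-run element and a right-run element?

Take each right-half value and tally the left-half values above it:
r = 2: 10, 22, 32, 44, 53, 60, 65 → 7
r = 3: 10, 22, 32, 44, 53, 60, 65 → 7
r = 4: 10, 22, 32, 44, 53, 60, 65 → 7
r = 13: 22, 32, 44, 53, 60, 65 → 6
r = 37: 44, 53, 60, 65 → 4
r = 62: 65 → 1
Cross-inversions: 7 + 7 + 7 + 6 + 4 + 1 = 32

32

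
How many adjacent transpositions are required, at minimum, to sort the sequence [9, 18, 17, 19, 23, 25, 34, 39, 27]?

3 adjacent swaps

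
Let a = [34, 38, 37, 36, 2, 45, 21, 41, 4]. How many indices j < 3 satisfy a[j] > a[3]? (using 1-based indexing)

The element at index 3 is 37.
Elements before it: 34, 38
Those larger than 37: 38

1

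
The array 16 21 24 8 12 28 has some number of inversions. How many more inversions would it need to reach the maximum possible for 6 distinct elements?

9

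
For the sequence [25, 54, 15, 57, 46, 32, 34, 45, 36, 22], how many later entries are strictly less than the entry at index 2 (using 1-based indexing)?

The element at index 2 is 54.
Elements after it: 15, 57, 46, 32, 34, 45, 36, 22
Those smaller than 54: 15, 46, 32, 34, 45, 36, 22

7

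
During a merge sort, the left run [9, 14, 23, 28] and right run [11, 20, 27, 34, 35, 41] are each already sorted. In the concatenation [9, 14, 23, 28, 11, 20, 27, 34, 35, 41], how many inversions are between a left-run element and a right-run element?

Count, for every r in R, how many entries of L exceed r:
r = 11: 14, 23, 28 → 3
r = 20: 23, 28 → 2
r = 27: 28 → 1
r = 34: none → 0
r = 35: none → 0
r = 41: none → 0
Cross-inversions: 3 + 2 + 1 + 0 + 0 + 0 = 6

6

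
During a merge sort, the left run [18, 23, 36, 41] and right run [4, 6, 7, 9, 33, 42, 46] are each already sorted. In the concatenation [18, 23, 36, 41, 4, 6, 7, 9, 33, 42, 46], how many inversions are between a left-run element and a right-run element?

18 split inversions

For each element r of the right run, count left-run elements greater than r:
r = 4: 18, 23, 36, 41 → 4
r = 6: 18, 23, 36, 41 → 4
r = 7: 18, 23, 36, 41 → 4
r = 9: 18, 23, 36, 41 → 4
r = 33: 36, 41 → 2
r = 42: none → 0
r = 46: none → 0
Cross-inversions: 4 + 4 + 4 + 4 + 2 + 0 + 0 = 18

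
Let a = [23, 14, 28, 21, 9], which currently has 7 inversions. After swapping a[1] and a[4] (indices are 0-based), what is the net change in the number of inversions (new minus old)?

-1

Positions 1 and 4 hold 14 and 9; after swapping, the array is [23, 9, 28, 21, 14].
Sweep left to right; for each value list the smaller values that follow it:
23: 3
9: 0
28: 2
21: 1
14: 0
Sum: 3 + 0 + 2 + 1 + 0 = 6
Change: 6 − 7 = -1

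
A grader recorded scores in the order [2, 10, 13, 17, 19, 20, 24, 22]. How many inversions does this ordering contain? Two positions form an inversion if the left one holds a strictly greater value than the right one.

There is 1 inversion.

Count, for each position, how many later elements it exceeds:
2 → none → 0
10 → none → 0
13 → none → 0
17 → none → 0
19 → none → 0
20 → none → 0
24 → 22 → 1
22 → none → 0
Sum: 0 + 0 + 0 + 0 + 0 + 0 + 1 + 0 = 1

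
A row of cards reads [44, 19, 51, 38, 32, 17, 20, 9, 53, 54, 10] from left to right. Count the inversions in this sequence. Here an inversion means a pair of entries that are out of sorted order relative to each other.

Inversions: 31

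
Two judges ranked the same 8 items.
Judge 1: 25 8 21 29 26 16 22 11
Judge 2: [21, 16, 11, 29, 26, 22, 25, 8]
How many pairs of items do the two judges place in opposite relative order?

Assign each item its position (1..8) in the first ordering, then rewrite the second ordering as that position sequence:
positions: 25→1, 8→2, 21→3, 29→4, 26→5, 16→6, 22→7, 11→8
second ordering as positions: [3, 6, 8, 4, 5, 7, 1, 2]
Discordant pairs = inversions in this position sequence.
3: 1, 2 → 2
6: 4, 5, 1, 2 → 4
8: 4, 5, 7, 1, 2 → 5
4: 1, 2 → 2
5: 1, 2 → 2
7: 1, 2 → 2
1: 0
2: 0
Total: 2 + 4 + 5 + 2 + 2 + 2 + 0 + 0 = 17

There are 17 discordant pairs.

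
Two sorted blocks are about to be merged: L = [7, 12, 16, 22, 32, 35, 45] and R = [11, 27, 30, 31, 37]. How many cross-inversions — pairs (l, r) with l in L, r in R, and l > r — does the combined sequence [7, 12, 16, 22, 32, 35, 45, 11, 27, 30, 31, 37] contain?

16

Take each right-half value and tally the left-half values above it:
r = 11: 12, 16, 22, 32, 35, 45 → 6
r = 27: 32, 35, 45 → 3
r = 30: 32, 35, 45 → 3
r = 31: 32, 35, 45 → 3
r = 37: 45 → 1
Cross-inversions: 6 + 3 + 3 + 3 + 1 = 16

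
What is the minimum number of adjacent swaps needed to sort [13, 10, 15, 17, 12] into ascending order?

Each adjacent swap fixes exactly one inversion, so the minimum swap count equals the number of inversions.
Count inversions — for each element, later elements that are smaller:
13: 10, 12 → 2
10: none → 0
15: 12 → 1
17: 12 → 1
12: none → 0
Total inversions: 2 + 0 + 1 + 1 + 0 = 4

4 adjacent swaps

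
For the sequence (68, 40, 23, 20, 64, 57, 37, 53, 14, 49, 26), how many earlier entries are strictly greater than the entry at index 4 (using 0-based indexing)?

1

The element at index 4 is 64.
Elements before it: 68, 40, 23, 20
Those larger than 64: 68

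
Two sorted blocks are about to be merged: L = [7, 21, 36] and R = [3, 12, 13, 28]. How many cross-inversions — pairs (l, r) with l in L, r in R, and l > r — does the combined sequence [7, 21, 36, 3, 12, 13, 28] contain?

For each element r of the right run, count left-run elements greater than r:
r = 3: 7, 21, 36 → 3
r = 12: 21, 36 → 2
r = 13: 21, 36 → 2
r = 28: 36 → 1
Cross-inversions: 3 + 2 + 2 + 1 = 8

8 cross-inversions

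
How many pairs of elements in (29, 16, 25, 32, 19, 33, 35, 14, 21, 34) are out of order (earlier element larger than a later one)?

18

Element-by-element contributions:
29: 5
16: 1
25: 3
32: 3
19: 1
33: 2
35: 3
14: 0
21: 0
34: 0
Sum: 5 + 1 + 3 + 3 + 1 + 2 + 3 + 0 + 0 + 0 = 18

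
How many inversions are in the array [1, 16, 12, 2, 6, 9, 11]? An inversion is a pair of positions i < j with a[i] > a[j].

Out-of-order index pairs (1-indexed):
(2,3): 16 > 12
(2,4): 16 > 2
(2,5): 16 > 6
(2,6): 16 > 9
(2,7): 16 > 11
(3,4): 12 > 2
(3,5): 12 > 6
(3,6): 12 > 9
(3,7): 12 > 11
That's 9 pairs.

There are 9 inversions.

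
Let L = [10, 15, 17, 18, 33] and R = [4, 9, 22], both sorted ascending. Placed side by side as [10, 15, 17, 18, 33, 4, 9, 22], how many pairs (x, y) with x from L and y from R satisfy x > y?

11

Take each right-half value and tally the left-half values above it:
r = 4: 10, 15, 17, 18, 33 → 5
r = 9: 10, 15, 17, 18, 33 → 5
r = 22: 33 → 1
Cross-inversions: 5 + 5 + 1 = 11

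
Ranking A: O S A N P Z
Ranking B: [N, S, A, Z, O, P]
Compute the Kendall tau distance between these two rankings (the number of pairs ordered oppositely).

Assign each item its position (1..6) in the first ordering, then rewrite the second ordering as that position sequence:
positions: O→1, S→2, A→3, N→4, P→5, Z→6
second ordering as positions: [4, 2, 3, 6, 1, 5]
Discordant pairs = inversions in this position sequence.
4: 2, 3, 1 → 3
2: 1 → 1
3: 1 → 1
6: 1, 5 → 2
1: 0
5: 0
Total: 3 + 1 + 1 + 2 + 0 + 0 = 7

7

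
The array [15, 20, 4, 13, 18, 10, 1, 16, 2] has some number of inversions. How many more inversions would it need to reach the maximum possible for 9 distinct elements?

12 inversions short

Maximum inversions for 9 distinct elements is C(9, 2) = 9·8/2 = 36.
Current inversions — for each element, count later smaller elements:
15: 5
20: 7
4: 2
13: 3
18: 4
10: 2
1: 0
16: 1
2: 0
Current total: 5 + 7 + 2 + 3 + 4 + 2 + 0 + 1 + 0 = 24
Shortfall: 36 − 24 = 12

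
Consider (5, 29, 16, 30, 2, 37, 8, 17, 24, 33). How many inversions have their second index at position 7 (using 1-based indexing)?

4

The element at index 7 is 8.
Elements before it: 5, 29, 16, 30, 2, 37
Those larger than 8: 29, 16, 30, 37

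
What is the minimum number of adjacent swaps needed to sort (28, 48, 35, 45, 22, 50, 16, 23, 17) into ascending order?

The minimum number of adjacent swaps to sort an array equals its inversion count, since every such swap removes exactly one inversion.
Count inversions — for each element, later elements that are smaller:
28: 22, 16, 23, 17 → 4
48: 35, 45, 22, 16, 23, 17 → 6
35: 22, 16, 23, 17 → 4
45: 22, 16, 23, 17 → 4
22: 16, 17 → 2
50: 16, 23, 17 → 3
16: none → 0
23: 17 → 1
17: none → 0
Total inversions: 4 + 6 + 4 + 4 + 2 + 3 + 0 + 1 + 0 = 24

24 swaps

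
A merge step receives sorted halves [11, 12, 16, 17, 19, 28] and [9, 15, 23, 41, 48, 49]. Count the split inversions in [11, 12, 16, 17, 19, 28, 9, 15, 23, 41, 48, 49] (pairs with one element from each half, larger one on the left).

11

Take each right-half value and tally the left-half values above it:
r = 9: 11, 12, 16, 17, 19, 28 → 6
r = 15: 16, 17, 19, 28 → 4
r = 23: 28 → 1
r = 41: none → 0
r = 48: none → 0
r = 49: none → 0
Cross-inversions: 6 + 4 + 1 + 0 + 0 + 0 = 11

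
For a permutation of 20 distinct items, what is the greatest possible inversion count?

Inversions: 190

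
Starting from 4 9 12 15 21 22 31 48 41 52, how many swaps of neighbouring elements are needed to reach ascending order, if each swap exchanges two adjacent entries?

The minimum number of adjacent swaps to sort an array equals its inversion count, since every such swap removes exactly one inversion.
Count inversions — for each element, later elements that are smaller:
4: none → 0
9: none → 0
12: none → 0
15: none → 0
21: none → 0
22: none → 0
31: none → 0
48: 41 → 1
41: none → 0
52: none → 0
Total inversions: 0 + 0 + 0 + 0 + 0 + 0 + 0 + 1 + 0 + 0 = 1

1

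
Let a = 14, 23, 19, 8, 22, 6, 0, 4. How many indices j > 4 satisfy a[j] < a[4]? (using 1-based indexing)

3

The element at index 4 is 8.
Elements after it: 22, 6, 0, 4
Those smaller than 8: 6, 0, 4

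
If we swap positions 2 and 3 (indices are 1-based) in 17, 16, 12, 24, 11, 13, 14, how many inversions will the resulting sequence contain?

Positions 2 and 3 hold 16 and 12; after swapping, the array is [17, 12, 16, 24, 11, 13, 14].
Element-by-element contributions:
17 → 12, 16, 11, 13, 14 → 5
12 → 11 → 1
16 → 11, 13, 14 → 3
24 → 11, 13, 14 → 3
11 → none → 0
13 → none → 0
14 → none → 0
Sum: 5 + 1 + 3 + 3 + 0 + 0 + 0 = 12

12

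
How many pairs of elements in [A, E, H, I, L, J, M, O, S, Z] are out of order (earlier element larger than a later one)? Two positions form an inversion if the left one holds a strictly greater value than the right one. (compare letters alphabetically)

1

Sweep left to right; for each value list the smaller values that follow it:
A → none → 0
E → none → 0
H → none → 0
I → none → 0
L → J → 1
J → none → 0
M → none → 0
O → none → 0
S → none → 0
Z → none → 0
Sum: 0 + 0 + 0 + 0 + 1 + 0 + 0 + 0 + 0 + 0 = 1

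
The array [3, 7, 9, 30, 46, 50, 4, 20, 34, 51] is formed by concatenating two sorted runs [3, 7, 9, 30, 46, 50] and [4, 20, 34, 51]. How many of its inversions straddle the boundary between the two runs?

There are 10 cross-inversions.

Count, for every r in R, how many entries of L exceed r:
r = 4: 7, 9, 30, 46, 50 → 5
r = 20: 30, 46, 50 → 3
r = 34: 46, 50 → 2
r = 51: none → 0
Cross-inversions: 5 + 3 + 2 + 0 = 10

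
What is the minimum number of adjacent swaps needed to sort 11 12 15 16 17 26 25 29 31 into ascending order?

Each adjacent swap fixes exactly one inversion, so the minimum swap count equals the number of inversions.
Count inversions — for each element, later elements that are smaller:
11: none → 0
12: none → 0
15: none → 0
16: none → 0
17: none → 0
26: 25 → 1
25: none → 0
29: none → 0
31: none → 0
Total inversions: 0 + 0 + 0 + 0 + 0 + 1 + 0 + 0 + 0 = 1

1 adjacent swap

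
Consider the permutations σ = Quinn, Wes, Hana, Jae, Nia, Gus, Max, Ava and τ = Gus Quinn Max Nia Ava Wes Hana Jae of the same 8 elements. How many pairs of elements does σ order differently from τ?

Assign each item its position (1..8) in the first ordering, then rewrite the second ordering as that position sequence:
positions: Quinn→1, Wes→2, Hana→3, Jae→4, Nia→5, Gus→6, Max→7, Ava→8
second ordering as positions: [6, 1, 7, 5, 8, 2, 3, 4]
Discordant pairs = inversions in this position sequence.
6: 1, 5, 2, 3, 4 → 5
1: 0
7: 5, 2, 3, 4 → 4
5: 2, 3, 4 → 3
8: 2, 3, 4 → 3
2: 0
3: 0
4: 0
Total: 5 + 0 + 4 + 3 + 3 + 0 + 0 + 0 = 15

Discordant pairs: 15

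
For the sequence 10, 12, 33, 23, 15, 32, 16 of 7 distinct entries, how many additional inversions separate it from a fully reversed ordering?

14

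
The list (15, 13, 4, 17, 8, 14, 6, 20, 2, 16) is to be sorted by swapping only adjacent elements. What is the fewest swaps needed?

23 adjacent swaps

Each adjacent swap fixes exactly one inversion, so the minimum swap count equals the number of inversions.
Count inversions — for each element, later elements that are smaller:
15: 13, 4, 8, 14, 6, 2 → 6
13: 4, 8, 6, 2 → 4
4: 2 → 1
17: 8, 14, 6, 2, 16 → 5
8: 6, 2 → 2
14: 6, 2 → 2
6: 2 → 1
20: 2, 16 → 2
2: none → 0
16: none → 0
Total inversions: 6 + 4 + 1 + 5 + 2 + 2 + 1 + 2 + 0 + 0 = 23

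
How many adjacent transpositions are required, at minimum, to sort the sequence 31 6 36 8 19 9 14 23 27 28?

17 swaps

The minimum number of adjacent swaps to sort an array equals its inversion count, since every such swap removes exactly one inversion.
Count inversions — for each element, later elements that are smaller:
31: 6, 8, 19, 9, 14, 23, 27, 28 → 8
6: none → 0
36: 8, 19, 9, 14, 23, 27, 28 → 7
8: none → 0
19: 9, 14 → 2
9: none → 0
14: none → 0
23: none → 0
27: none → 0
28: none → 0
Total inversions: 8 + 0 + 7 + 0 + 2 + 0 + 0 + 0 + 0 + 0 = 17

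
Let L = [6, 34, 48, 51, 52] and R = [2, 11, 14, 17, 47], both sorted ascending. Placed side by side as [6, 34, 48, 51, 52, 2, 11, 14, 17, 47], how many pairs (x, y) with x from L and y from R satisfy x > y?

20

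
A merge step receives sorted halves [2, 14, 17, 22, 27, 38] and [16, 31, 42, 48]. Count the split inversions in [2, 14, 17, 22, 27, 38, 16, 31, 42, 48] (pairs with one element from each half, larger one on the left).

Count, for every r in R, how many entries of L exceed r:
r = 16: 17, 22, 27, 38 → 4
r = 31: 38 → 1
r = 42: none → 0
r = 48: none → 0
Cross-inversions: 4 + 1 + 0 + 0 = 5

5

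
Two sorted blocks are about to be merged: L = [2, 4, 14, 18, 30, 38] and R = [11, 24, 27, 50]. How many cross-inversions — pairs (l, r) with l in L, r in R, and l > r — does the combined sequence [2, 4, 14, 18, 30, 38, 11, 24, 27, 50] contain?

8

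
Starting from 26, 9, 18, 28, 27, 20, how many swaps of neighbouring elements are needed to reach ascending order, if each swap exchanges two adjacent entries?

6 swaps

The minimum number of adjacent swaps to sort an array equals its inversion count, since every such swap removes exactly one inversion.
Count inversions — for each element, later elements that are smaller:
26: 9, 18, 20 → 3
9: none → 0
18: none → 0
28: 27, 20 → 2
27: 20 → 1
20: none → 0
Total inversions: 3 + 0 + 0 + 2 + 1 + 0 = 6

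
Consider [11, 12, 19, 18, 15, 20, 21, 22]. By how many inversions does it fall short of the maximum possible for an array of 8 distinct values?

Maximum inversions for 8 distinct elements is C(8, 2) = 8·7/2 = 28.
Current inversions — for each element, count later smaller elements:
11: 0
12: 0
19: 2
18: 1
15: 0
20: 0
21: 0
22: 0
Current total: 0 + 0 + 2 + 1 + 0 + 0 + 0 + 0 = 3
Shortfall: 28 − 3 = 25

25 inversions short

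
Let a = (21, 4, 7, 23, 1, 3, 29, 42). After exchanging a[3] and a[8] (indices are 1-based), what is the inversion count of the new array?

15

Positions 3 and 8 hold 7 and 42; after swapping, the array is [21, 4, 42, 23, 1, 3, 29, 7].
Count, for each position, how many later elements it exceeds:
21 → 4, 1, 3, 7 → 4
4 → 1, 3 → 2
42 → 23, 1, 3, 29, 7 → 5
23 → 1, 3, 7 → 3
1 → none → 0
3 → none → 0
29 → 7 → 1
7 → none → 0
Sum: 4 + 2 + 5 + 3 + 0 + 0 + 1 + 0 = 15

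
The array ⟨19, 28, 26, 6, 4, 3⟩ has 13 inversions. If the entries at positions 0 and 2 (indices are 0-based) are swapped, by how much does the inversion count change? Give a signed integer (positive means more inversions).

+1

Positions 0 and 2 hold 19 and 26; after swapping, the array is [26, 28, 19, 6, 4, 3].
Sweep left to right; for each value list the smaller values that follow it:
26 → 19, 6, 4, 3 → 4
28 → 19, 6, 4, 3 → 4
19 → 6, 4, 3 → 3
6 → 4, 3 → 2
4 → 3 → 1
3 → none → 0
Sum: 4 + 4 + 3 + 2 + 1 + 0 = 14
Change: 14 − 13 = +1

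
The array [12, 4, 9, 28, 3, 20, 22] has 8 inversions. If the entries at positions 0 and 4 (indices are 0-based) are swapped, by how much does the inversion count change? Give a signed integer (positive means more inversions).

Positions 0 and 4 hold 12 and 3; after swapping, the array is [3, 4, 9, 28, 12, 20, 22].
Count, for each position, how many later elements it exceeds:
3: 0
4: 0
9: 0
28: 3
12: 0
20: 0
22: 0
Sum: 0 + 0 + 0 + 3 + 0 + 0 + 0 = 3
Change: 3 − 8 = -5

-5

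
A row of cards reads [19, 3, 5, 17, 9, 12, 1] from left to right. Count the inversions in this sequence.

13

Element-by-element contributions:
19 → 3, 5, 17, 9, 12, 1 → 6
3 → 1 → 1
5 → 1 → 1
17 → 9, 12, 1 → 3
9 → 1 → 1
12 → 1 → 1
1 → none → 0
Sum: 6 + 1 + 1 + 3 + 1 + 1 + 0 = 13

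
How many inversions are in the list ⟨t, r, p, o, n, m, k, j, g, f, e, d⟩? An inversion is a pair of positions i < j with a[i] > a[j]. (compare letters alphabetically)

66

Sweep left to right; for each value list the smaller values that follow it:
t: 11
r: 10
p: 9
o: 8
n: 7
m: 6
k: 5
j: 4
g: 3
f: 2
e: 1
d: 0
Sum: 11 + 10 + 9 + 8 + 7 + 6 + 5 + 4 + 3 + 2 + 1 + 0 = 66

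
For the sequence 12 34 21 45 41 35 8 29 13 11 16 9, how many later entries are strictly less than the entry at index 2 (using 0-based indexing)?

5

The element at index 2 is 21.
Elements after it: 45, 41, 35, 8, 29, 13, 11, 16, 9
Those smaller than 21: 8, 13, 11, 16, 9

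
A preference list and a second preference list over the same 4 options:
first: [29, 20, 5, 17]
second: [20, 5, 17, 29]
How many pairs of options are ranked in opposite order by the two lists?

Pairs: 3

Assign each item its position (1..4) in the first ordering, then rewrite the second ordering as that position sequence:
positions: 29→1, 20→2, 5→3, 17→4
second ordering as positions: [2, 3, 4, 1]
Discordant pairs = inversions in this position sequence.
2: 1 → 1
3: 1 → 1
4: 1 → 1
1: 0
Total: 1 + 1 + 1 + 0 = 3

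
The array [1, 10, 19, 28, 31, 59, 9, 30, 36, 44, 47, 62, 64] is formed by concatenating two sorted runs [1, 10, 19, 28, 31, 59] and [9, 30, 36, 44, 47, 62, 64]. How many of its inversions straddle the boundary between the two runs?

Take each right-half value and tally the left-half values above it:
r = 9: 10, 19, 28, 31, 59 → 5
r = 30: 31, 59 → 2
r = 36: 59 → 1
r = 44: 59 → 1
r = 47: 59 → 1
r = 62: none → 0
r = 64: none → 0
Cross-inversions: 5 + 2 + 1 + 1 + 1 + 0 + 0 = 10

There are 10 cross-inversions.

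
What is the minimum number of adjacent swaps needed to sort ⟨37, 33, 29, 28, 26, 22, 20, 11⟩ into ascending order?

Minimum adjacent swaps = number of inversions (each swap of adjacent out-of-order elements removes one inversion and no swap can remove more).
Count inversions — for each element, later elements that are smaller:
37: 33, 29, 28, 26, 22, 20, 11 → 7
33: 29, 28, 26, 22, 20, 11 → 6
29: 28, 26, 22, 20, 11 → 5
28: 26, 22, 20, 11 → 4
26: 22, 20, 11 → 3
22: 20, 11 → 2
20: 11 → 1
11: none → 0
Total inversions: 7 + 6 + 5 + 4 + 3 + 2 + 1 + 0 = 28

28 adjacent swaps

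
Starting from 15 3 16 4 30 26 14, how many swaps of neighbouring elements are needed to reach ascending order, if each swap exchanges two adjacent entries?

Minimum adjacent swaps = number of inversions (each swap of adjacent out-of-order elements removes one inversion and no swap can remove more).
Count inversions — for each element, later elements that are smaller:
15: 3, 4, 14 → 3
3: none → 0
16: 4, 14 → 2
4: none → 0
30: 26, 14 → 2
26: 14 → 1
14: none → 0
Total inversions: 3 + 0 + 2 + 0 + 2 + 1 + 0 = 8

There are 8 adjacent swaps.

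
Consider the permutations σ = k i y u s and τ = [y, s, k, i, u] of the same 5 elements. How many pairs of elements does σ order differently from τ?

5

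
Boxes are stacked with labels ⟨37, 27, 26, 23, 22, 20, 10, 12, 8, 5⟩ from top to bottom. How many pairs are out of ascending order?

44

For each element, count later entries that are smaller:
37: 9
27: 8
26: 7
23: 6
22: 5
20: 4
10: 2
12: 2
8: 1
5: 0
Sum: 9 + 8 + 7 + 6 + 5 + 4 + 2 + 2 + 1 + 0 = 44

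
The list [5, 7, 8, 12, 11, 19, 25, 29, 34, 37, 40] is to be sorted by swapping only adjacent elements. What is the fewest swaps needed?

Minimum adjacent swaps = number of inversions (each swap of adjacent out-of-order elements removes one inversion and no swap can remove more).
Count inversions — for each element, later elements that are smaller:
5: none → 0
7: none → 0
8: none → 0
12: 11 → 1
11: none → 0
19: none → 0
25: none → 0
29: none → 0
34: none → 0
37: none → 0
40: none → 0
Total inversions: 0 + 0 + 0 + 1 + 0 + 0 + 0 + 0 + 0 + 0 + 0 = 1

1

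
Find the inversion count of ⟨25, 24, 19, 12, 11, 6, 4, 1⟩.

There are 28 inversions.

Count, for each position, how many later elements it exceeds:
25: 7
24: 6
19: 5
12: 4
11: 3
6: 2
4: 1
1: 0
Sum: 7 + 6 + 5 + 4 + 3 + 2 + 1 + 0 = 28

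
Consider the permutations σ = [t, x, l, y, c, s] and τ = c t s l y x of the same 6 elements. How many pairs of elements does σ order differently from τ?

9

Assign each item its position (1..6) in the first ordering, then rewrite the second ordering as that position sequence:
positions: t→1, x→2, l→3, y→4, c→5, s→6
second ordering as positions: [5, 1, 6, 3, 4, 2]
Discordant pairs = inversions in this position sequence.
5: 1, 3, 4, 2 → 4
1: 0
6: 3, 4, 2 → 3
3: 2 → 1
4: 2 → 1
2: 0
Total: 4 + 0 + 3 + 1 + 1 + 0 = 9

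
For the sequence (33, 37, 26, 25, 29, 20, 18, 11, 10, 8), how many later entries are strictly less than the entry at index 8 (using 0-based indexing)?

The element at index 8 is 10.
Elements after it: 8
Those smaller than 10: 8

1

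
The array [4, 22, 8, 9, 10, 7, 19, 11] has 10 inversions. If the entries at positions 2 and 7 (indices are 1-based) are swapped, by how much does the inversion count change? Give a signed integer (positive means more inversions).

-1

Positions 2 and 7 hold 22 and 19; after swapping, the array is [4, 19, 8, 9, 10, 7, 22, 11].
For each element, count later entries that are smaller:
4 → none → 0
19 → 8, 9, 10, 7, 11 → 5
8 → 7 → 1
9 → 7 → 1
10 → 7 → 1
7 → none → 0
22 → 11 → 1
11 → none → 0
Sum: 0 + 5 + 1 + 1 + 1 + 0 + 1 + 0 = 9
Change: 9 − 10 = -1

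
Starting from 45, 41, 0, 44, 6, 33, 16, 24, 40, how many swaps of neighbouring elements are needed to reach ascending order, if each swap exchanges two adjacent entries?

Each adjacent swap fixes exactly one inversion, so the minimum swap count equals the number of inversions.
Count inversions — for each element, later elements that are smaller:
45: 41, 0, 44, 6, 33, 16, 24, 40 → 8
41: 0, 6, 33, 16, 24, 40 → 6
0: none → 0
44: 6, 33, 16, 24, 40 → 5
6: none → 0
33: 16, 24 → 2
16: none → 0
24: none → 0
40: none → 0
Total inversions: 8 + 6 + 0 + 5 + 0 + 2 + 0 + 0 + 0 = 21

21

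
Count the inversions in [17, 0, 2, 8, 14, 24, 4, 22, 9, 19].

15

Element-by-element contributions:
17: 6
0: 0
2: 0
8: 1
14: 2
24: 4
4: 0
22: 2
9: 0
19: 0
Sum: 6 + 0 + 0 + 1 + 2 + 4 + 0 + 2 + 0 + 0 = 15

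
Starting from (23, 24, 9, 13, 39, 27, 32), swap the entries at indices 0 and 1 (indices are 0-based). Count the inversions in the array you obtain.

Positions 0 and 1 hold 23 and 24; after swapping, the array is [24, 23, 9, 13, 39, 27, 32].
Element-by-element contributions:
24 → 23, 9, 13 → 3
23 → 9, 13 → 2
9 → none → 0
13 → none → 0
39 → 27, 32 → 2
27 → none → 0
32 → none → 0
Sum: 3 + 2 + 0 + 0 + 2 + 0 + 0 = 7

7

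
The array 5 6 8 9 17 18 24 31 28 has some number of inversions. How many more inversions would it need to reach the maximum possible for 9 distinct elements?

35

Maximum inversions for 9 distinct elements is C(9, 2) = 9·8/2 = 36.
Current inversions — for each element, count later smaller elements:
5: 0
6: 0
8: 0
9: 0
17: 0
18: 0
24: 0
31: 1
28: 0
Current total: 0 + 0 + 0 + 0 + 0 + 0 + 0 + 1 + 0 = 1
Shortfall: 36 − 1 = 35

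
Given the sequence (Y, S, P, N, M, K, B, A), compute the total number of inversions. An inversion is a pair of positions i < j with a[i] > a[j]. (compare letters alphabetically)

There are 28 out-of-order pairs.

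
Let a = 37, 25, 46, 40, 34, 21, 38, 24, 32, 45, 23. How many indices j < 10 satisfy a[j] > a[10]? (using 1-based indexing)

The element at index 10 is 45.
Elements before it: 37, 25, 46, 40, 34, 21, 38, 24, 32
Those larger than 45: 46

1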